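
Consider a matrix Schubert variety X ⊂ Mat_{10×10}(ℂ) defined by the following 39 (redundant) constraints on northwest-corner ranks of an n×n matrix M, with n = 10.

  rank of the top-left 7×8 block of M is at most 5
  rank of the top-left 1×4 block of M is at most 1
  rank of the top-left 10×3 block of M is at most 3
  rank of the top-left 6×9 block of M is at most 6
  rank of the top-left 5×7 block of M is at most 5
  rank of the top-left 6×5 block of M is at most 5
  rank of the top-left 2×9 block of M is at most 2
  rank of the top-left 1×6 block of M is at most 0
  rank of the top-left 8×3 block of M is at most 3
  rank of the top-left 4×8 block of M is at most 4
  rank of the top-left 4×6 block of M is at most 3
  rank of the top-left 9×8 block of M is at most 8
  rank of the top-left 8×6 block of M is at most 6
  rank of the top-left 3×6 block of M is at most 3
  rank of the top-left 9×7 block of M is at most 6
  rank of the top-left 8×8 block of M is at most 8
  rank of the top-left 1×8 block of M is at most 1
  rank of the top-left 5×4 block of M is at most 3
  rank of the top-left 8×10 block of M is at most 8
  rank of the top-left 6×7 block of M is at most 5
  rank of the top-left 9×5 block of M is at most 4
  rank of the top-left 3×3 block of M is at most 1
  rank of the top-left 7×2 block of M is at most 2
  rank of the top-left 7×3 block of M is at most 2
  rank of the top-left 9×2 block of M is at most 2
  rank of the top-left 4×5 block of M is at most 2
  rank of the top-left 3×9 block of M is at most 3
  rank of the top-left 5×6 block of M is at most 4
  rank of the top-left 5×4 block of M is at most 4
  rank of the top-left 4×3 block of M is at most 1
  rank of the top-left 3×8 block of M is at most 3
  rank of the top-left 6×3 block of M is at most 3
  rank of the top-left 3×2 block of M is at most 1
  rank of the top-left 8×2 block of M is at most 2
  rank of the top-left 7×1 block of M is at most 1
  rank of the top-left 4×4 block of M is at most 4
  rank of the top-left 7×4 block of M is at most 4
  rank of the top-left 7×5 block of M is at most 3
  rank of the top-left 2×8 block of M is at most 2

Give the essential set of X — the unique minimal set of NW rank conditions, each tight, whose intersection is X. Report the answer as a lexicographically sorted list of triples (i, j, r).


Reconstructing r_w from the 39 given conditions:

  0  0  0  0  0  0  1  1  1  1
  1  1  1  1  1  1  2  2  2  2
  1  1  1  2  2  2  3  3  3  3
  1  1  1  2  2  3  4  4  4  4
  1  2  2  3  3  4  5  5  5  5
  1  2  2  3  3  4  5  5  6  6
  1  2  2  3  3  4  5  5  6  7
  1  2  3  4  4  5  6  6  7  8
  1  2  3  4  4  5  6  7  8  9
  1  2  3  4  5  6  7  8  9  10

reading off 1-entries of Δ²R: w = (7, 1, 4, 6, 2, 9, 10, 3, 8, 5).

Fulton essential set (7 of the 18 Rothe cells):

[(1, 6, 0), (4, 3, 1), (4, 5, 2), (7, 3, 2), (7, 5, 3), (7, 8, 5), (9, 5, 4)]


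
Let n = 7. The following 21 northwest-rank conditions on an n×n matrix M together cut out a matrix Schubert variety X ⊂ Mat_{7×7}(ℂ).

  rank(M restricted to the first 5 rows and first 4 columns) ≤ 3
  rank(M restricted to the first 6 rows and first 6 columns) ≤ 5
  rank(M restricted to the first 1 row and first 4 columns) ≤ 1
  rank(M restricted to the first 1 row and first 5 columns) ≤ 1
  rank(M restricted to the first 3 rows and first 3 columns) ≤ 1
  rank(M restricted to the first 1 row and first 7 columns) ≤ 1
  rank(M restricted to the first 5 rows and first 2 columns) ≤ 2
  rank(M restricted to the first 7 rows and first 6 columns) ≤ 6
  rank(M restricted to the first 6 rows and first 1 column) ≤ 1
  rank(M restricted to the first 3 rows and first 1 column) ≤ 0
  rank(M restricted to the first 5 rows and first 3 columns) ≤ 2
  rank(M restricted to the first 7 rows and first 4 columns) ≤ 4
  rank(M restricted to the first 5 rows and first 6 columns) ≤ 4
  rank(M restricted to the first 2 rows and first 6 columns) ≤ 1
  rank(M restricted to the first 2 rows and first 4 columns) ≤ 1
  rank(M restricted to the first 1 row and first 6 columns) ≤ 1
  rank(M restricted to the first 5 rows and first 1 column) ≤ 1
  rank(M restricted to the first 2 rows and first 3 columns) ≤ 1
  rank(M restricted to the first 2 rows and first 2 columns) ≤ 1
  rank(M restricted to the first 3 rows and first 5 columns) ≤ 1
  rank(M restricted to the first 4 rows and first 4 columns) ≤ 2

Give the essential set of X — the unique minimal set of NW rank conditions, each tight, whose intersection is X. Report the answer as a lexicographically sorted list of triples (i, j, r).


Recovering R(i,j) via the rank-extension bound from the 21 conditions:

  R[1]: 0, 1, 1, 1, 1, 1, 1
  R[2]: 0, 1, 1, 1, 1, 1, 2
  R[3]: 0, 1, 1, 1, 1, 2, 3
  R[4]: 1, 2, 2, 2, 2, 3, 4
  R[5]: 1, 2, 2, 3, 3, 4, 5
  R[6]: 1, 2, 3, 4, 4, 5, 6
  R[7]: 1, 2, 3, 4, 5, 6, 7

so w = (2, 7, 6, 1, 4, 3, 5).

Fulton essential set (4 of the 11 Rothe cells):

[(2, 6, 1), (3, 1, 0), (3, 5, 1), (5, 3, 2)]


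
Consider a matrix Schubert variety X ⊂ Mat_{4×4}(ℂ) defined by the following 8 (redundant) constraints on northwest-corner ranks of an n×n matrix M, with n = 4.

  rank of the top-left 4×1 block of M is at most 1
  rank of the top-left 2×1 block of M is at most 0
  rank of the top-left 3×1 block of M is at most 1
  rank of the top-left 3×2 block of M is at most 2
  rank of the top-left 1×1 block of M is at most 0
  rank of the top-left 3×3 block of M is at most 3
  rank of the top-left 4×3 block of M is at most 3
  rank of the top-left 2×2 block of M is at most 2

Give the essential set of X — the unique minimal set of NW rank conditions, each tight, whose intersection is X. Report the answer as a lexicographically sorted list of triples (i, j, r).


Reconstructing r_w from the 8 given conditions:

  0 1 1 1
  0 1 2 2
  1 2 3 3
  1 2 3 4

giving w = (2, 3, 1, 4) via Δ²R.

Fulton essential set (1 of the 2 Rothe cells):

[(2, 1, 0)]


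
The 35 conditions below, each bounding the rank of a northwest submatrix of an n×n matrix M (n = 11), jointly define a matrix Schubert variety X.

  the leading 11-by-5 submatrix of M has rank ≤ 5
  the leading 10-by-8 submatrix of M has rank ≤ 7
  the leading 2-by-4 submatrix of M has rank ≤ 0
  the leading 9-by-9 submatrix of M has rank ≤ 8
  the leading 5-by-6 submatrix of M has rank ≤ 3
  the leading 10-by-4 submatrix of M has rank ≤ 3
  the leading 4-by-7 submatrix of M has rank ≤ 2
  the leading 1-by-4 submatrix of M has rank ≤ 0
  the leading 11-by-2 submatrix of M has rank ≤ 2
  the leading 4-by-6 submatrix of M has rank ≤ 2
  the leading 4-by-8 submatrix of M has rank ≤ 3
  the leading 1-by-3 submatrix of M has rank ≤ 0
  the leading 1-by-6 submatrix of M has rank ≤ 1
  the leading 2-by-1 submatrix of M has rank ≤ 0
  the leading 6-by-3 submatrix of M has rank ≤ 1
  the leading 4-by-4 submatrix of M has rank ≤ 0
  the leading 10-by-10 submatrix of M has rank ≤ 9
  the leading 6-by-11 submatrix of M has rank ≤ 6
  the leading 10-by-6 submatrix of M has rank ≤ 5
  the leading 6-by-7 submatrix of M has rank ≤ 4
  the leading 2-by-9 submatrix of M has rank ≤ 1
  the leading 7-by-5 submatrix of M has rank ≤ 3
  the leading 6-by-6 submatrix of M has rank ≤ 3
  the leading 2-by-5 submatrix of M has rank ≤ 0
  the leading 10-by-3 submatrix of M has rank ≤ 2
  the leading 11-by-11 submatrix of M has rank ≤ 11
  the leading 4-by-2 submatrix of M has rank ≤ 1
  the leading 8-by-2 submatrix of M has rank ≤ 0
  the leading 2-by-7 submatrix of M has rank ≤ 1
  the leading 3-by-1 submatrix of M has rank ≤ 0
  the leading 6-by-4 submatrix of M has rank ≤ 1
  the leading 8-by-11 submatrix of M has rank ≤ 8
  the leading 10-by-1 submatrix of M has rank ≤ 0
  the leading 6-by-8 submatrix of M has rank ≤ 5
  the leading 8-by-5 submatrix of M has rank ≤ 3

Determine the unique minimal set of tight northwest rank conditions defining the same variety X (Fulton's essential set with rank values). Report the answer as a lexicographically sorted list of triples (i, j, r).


Rank table r_w(11×11) implied by the 35 constraints:

  R[1]: 0, 0, 0, 0, 0, 1, 1, 1, 1, 1, 1
  R[2]: 0, 0, 0, 0, 0, 1, 1, 1, 1, 2, 2
  R[3]: 0, 0, 0, 0, 1, 2, 2, 2, 2, 3, 3
  R[4]: 0, 0, 0, 0, 1, 2, 2, 3, 3, 4, 4
  R[5]: 0, 0, 1, 1, 2, 3, 3, 4, 4, 5, 5
  R[6]: 0, 0, 1, 1, 2, 3, 4, 5, 5, 6, 6
  R[7]: 0, 0, 1, 2, 3, 4, 5, 6, 6, 7, 7
  R[8]: 0, 0, 1, 2, 3, 4, 5, 6, 7, 8, 8
  R[9]: 0, 1, 2, 3, 4, 5, 6, 7, 8, 9, 9
  R[10]: 0, 1, 2, 3, 4, 5, 6, 7, 8, 9, 10
  R[11]: 1, 2, 3, 4, 5, 6, 7, 8, 9, 10, 11

so w = (6, 10, 5, 8, 3, 7, 4, 9, 2, 11, 1).

Fulton essential set (7 of the 33 Rothe cells):

[(2, 5, 0), (2, 9, 1), (4, 4, 0), (4, 7, 2), (6, 4, 1), (8, 2, 0), (10, 1, 0)]


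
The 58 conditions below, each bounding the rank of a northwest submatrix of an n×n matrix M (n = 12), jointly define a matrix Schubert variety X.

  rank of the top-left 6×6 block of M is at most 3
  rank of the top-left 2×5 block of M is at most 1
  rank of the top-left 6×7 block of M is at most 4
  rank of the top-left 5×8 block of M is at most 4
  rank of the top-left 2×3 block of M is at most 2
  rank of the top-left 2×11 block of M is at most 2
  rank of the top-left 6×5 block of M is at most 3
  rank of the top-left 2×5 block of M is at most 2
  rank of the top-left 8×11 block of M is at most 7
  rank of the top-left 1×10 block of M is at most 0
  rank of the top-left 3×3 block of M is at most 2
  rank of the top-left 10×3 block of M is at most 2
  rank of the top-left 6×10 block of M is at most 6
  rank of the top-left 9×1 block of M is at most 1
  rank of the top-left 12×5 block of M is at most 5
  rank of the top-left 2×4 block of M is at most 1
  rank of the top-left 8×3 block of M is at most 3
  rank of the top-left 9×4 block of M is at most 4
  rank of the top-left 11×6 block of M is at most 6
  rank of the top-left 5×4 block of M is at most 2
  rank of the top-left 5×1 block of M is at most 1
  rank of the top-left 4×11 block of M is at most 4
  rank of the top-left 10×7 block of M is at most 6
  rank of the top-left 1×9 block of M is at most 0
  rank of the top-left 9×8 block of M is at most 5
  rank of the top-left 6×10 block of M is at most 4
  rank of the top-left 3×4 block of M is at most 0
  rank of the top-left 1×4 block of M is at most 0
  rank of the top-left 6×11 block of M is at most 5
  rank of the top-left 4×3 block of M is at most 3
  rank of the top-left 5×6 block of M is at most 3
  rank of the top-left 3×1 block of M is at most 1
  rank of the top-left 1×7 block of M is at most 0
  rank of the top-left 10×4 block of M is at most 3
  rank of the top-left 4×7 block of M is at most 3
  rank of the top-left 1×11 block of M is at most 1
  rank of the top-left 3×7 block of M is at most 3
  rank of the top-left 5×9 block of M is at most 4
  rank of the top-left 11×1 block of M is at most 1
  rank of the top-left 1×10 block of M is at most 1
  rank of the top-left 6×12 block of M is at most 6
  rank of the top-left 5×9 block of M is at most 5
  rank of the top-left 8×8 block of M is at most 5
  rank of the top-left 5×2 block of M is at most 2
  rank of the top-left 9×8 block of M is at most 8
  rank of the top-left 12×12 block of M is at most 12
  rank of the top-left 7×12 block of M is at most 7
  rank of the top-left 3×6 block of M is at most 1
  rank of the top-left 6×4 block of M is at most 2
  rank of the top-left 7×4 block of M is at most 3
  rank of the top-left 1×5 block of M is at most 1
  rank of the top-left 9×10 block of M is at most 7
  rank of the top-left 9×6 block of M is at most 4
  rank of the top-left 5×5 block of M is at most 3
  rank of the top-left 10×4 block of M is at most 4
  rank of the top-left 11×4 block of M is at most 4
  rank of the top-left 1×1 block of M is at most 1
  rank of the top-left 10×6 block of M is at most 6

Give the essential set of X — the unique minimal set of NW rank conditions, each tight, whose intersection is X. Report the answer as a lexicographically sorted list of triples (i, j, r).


Reconstructing r_w from the 58 given conditions:

  0 0 0 0 0 0 0 0 0 0 1 1
  0 0 0 0 1 1 1 1 1 1 2 2
  0 0 0 0 1 1 2 2 2 2 3 3
  1 1 1 1 2 2 3 3 3 3 4 4
  1 2 2 2 3 3 4 4 4 4 5 5
  1 2 2 2 3 3 4 4 4 4 5 6
  1 2 2 3 4 4 5 5 5 5 6 7
  1 2 2 3 4 4 5 5 6 6 7 8
  1 2 2 3 4 4 5 5 6 7 8 9
  1 2 2 3 4 5 6 6 7 8 9 10
  1 2 3 4 5 6 7 7 8 9 10 11
  1 2 3 4 5 6 7 8 9 10 11 12

giving w = (11, 5, 7, 1, 2, 12, 4, 9, 10, 6, 3, 8) via Δ²R.

9 SE-corners of the 33-cell Rothe diagram give Ess(w):

[(1, 10, 0), (3, 4, 0), (3, 6, 1), (6, 4, 2), (6, 6, 3), (6, 10, 4), (9, 6, 4), (9, 8, 5), (10, 3, 2)]


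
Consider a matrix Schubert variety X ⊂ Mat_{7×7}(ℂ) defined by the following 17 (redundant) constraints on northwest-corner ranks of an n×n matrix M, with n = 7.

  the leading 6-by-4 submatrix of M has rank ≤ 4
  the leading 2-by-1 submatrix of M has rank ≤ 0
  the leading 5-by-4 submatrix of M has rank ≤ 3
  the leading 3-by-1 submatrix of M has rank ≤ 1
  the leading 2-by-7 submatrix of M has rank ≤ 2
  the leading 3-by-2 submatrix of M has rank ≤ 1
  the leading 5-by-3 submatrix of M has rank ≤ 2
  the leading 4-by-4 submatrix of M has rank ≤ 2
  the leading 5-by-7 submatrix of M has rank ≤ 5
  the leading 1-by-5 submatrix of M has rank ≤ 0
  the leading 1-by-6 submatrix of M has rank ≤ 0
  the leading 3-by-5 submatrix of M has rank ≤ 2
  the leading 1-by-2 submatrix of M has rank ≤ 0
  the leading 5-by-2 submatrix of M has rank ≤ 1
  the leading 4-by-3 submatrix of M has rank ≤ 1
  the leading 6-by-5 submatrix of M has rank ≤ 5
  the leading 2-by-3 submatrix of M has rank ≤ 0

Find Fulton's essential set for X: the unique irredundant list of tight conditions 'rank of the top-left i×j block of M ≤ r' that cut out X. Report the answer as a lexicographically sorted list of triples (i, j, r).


Rank table r_w(7×7) implied by the 17 constraints:

  R[1]: 0 0 0 0 0 0 1
  R[2]: 0 0 0 1 1 1 2
  R[3]: 1 1 1 2 2 2 3
  R[4]: 1 1 1 2 3 3 4
  R[5]: 1 1 2 3 4 4 5
  R[6]: 1 2 3 4 5 5 6
  R[7]: 1 2 3 4 5 6 7

the unique w with this rank table is (7, 4, 1, 5, 3, 2, 6).

ℓ(w)=12; the 4 essential cells (i,j,r):

[(1, 6, 0), (2, 3, 0), (4, 3, 1), (5, 2, 1)]


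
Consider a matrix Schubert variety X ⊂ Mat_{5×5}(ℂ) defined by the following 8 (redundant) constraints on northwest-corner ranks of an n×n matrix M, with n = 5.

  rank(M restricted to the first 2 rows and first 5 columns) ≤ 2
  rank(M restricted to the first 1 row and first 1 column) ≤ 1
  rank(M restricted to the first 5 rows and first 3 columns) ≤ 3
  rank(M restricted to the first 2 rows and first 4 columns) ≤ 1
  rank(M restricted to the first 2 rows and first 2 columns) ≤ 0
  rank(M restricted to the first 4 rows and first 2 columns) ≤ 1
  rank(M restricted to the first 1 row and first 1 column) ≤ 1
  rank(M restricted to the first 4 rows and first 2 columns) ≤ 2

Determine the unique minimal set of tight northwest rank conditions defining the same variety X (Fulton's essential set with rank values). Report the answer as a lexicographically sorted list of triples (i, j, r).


The tightest implied rank at each (i,j), from the 8 conditions:

  0 0 1 1 1
  0 0 1 1 2
  1 1 2 2 3
  1 1 2 3 4
  1 2 3 4 5

giving w = (3, 5, 1, 4, 2) via Δ²R.

Fulton essential set (3 of the 6 Rothe cells):

[(2, 2, 0), (2, 4, 1), (4, 2, 1)]


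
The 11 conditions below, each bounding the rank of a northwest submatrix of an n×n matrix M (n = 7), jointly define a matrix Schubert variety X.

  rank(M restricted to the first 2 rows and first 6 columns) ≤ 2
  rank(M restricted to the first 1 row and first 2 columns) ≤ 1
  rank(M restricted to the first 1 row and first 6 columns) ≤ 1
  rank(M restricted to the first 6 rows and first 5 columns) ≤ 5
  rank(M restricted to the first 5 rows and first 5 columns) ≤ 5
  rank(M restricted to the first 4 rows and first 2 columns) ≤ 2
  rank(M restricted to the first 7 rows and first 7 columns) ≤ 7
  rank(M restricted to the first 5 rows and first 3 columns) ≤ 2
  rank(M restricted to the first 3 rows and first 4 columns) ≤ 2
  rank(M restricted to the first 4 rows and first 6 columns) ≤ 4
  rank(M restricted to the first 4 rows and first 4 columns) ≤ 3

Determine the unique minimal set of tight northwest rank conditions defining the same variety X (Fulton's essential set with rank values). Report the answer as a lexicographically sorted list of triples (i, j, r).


Computing R[i][j] = min implied NW-rank bound (n=7, 11 conditions):

  row 1: 1  1  1  1  1  1  1
  row 2: 1  2  2  2  2  2  2
  row 3: 1  2  2  2  3  3  3
  row 4: 1  2  2  3  4  4  4
  row 5: 1  2  2  3  4  5  5
  row 6: 1  2  3  4  5  6  6
  row 7: 1  2  3  4  5  6  7

hence w(1..7) = (1, 2, 5, 4, 6, 3, 7).

|D(w)|=4, |Ess(w)|=2:

[(3, 4, 2), (5, 3, 2)]


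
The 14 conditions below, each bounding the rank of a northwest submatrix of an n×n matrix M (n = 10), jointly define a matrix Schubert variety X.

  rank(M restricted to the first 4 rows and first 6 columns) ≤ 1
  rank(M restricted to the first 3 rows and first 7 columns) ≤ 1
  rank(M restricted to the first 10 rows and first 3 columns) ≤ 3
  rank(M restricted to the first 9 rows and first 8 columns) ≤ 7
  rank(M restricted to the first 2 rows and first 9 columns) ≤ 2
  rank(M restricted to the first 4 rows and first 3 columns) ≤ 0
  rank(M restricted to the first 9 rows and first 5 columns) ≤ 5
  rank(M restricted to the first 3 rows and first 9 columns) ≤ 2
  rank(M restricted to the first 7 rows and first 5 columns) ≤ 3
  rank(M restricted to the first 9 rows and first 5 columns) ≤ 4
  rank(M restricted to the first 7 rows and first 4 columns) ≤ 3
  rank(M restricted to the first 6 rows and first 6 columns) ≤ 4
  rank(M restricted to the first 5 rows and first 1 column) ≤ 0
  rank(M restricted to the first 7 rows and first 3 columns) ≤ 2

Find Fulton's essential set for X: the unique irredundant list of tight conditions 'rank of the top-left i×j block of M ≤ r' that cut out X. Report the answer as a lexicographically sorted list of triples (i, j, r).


Propagating the 14 rank bounds to every northwest block:

  0 0 0 1 1 1 1 1 1 1
  0 0 0 1 1 1 1 2 2 2
  0 0 0 1 1 1 1 2 2 3
  0 0 0 1 1 1 2 3 3 4
  0 1 1 2 2 2 3 4 4 5
  1 2 2 3 3 3 4 5 5 6
  1 2 2 3 3 4 5 6 6 7
  1 2 3 4 4 5 6 7 7 8
  1 2 3 4 4 5 6 7 8 9
  1 2 3 4 5 6 7 8 9 10

so w = (4, 8, 10, 7, 2, 1, 6, 3, 9, 5).

Rothe diagram D(w) (25 cells), 8 SE-corners (essential conditions):

[(3, 7, 1), (3, 9, 2), (4, 3, 0), (4, 6, 1), (5, 1, 0), (7, 3, 2), (7, 5, 3), (9, 5, 4)]


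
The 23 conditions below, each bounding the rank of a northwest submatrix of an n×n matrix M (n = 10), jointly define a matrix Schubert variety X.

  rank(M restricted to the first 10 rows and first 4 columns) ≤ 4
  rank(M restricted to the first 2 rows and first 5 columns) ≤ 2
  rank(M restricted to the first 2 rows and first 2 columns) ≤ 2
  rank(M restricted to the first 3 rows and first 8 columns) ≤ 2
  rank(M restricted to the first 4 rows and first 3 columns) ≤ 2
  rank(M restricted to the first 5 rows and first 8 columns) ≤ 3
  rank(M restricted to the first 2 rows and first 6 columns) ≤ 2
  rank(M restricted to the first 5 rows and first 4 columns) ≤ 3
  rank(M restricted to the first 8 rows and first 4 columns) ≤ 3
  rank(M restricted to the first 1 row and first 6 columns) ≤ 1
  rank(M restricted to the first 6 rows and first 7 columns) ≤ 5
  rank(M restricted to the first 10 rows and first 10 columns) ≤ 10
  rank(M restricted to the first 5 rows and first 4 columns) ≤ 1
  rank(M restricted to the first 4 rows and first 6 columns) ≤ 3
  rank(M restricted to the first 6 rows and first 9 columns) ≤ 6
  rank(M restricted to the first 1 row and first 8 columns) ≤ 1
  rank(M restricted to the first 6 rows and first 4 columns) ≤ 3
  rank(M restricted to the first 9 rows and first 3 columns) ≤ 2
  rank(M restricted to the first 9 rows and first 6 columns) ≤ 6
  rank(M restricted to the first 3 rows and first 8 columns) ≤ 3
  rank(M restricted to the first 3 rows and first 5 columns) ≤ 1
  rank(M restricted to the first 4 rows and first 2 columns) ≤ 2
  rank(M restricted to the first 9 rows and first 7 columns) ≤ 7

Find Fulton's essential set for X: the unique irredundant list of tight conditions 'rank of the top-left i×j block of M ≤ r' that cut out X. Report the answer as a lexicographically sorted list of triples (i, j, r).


Reconstructing r_w from the 23 given conditions:

  R[1]: 1  1  1  1  1  1  1  1  1  1
  R[2]: 1  1  1  1  1  2  2  2  2  2
  R[3]: 1  1  1  1  1  2  2  2  3  3
  R[4]: 1  1  1  1  2  3  3  3  4  4
  R[5]: 1  1  1  1  2  3  3  3  4  5
  R[6]: 1  2  2  2  3  4  4  4  5  6
  R[7]: 1  2  2  3  4  5  5  5  6  7
  R[8]: 1  2  2  3  4  5  6  6  7  8
  R[9]: 1  2  2  3  4  5  6  7  8  9
  R[10]: 1  2  3  4  5  6  7  8  9  10

reading off 1-entries of Δ²R: w = (1, 6, 9, 5, 10, 2, 4, 7, 8, 3).

ℓ(w)=21; the 5 essential cells (i,j,r):

[(3, 5, 1), (3, 8, 2), (5, 4, 1), (5, 8, 3), (9, 3, 2)]


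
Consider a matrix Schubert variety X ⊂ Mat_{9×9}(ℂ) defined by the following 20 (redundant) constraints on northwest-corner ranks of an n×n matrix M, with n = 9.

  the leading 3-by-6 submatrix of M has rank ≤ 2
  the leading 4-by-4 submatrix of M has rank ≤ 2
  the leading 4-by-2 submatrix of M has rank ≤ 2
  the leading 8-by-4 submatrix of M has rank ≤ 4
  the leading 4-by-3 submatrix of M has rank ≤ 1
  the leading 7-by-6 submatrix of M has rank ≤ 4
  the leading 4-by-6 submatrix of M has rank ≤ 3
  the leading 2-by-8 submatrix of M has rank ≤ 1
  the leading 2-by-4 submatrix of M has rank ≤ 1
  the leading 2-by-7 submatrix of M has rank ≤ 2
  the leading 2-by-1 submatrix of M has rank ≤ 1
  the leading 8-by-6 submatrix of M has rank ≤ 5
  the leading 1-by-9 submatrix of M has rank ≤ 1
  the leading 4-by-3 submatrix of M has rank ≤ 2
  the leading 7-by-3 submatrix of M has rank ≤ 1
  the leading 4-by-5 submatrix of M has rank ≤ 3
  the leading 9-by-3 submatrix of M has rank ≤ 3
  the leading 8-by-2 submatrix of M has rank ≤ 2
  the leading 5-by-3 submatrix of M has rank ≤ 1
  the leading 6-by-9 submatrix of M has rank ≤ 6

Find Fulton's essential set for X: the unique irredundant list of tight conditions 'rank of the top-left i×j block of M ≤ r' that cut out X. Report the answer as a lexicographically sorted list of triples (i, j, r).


Recovering R(i,j) via the rank-extension bound from the 20 conditions:

  i=1: 1 | 1 | 1 | 1 | 1 | 1 | 1 | 1 | 1
  i=2: 1 | 1 | 1 | 1 | 1 | 1 | 1 | 1 | 2
  i=3: 1 | 1 | 1 | 2 | 2 | 2 | 2 | 2 | 3
  i=4: 1 | 1 | 1 | 2 | 3 | 3 | 3 | 3 | 4
  i=5: 1 | 1 | 1 | 2 | 3 | 4 | 4 | 4 | 5
  i=6: 1 | 1 | 1 | 2 | 3 | 4 | 5 | 5 | 6
  i=7: 1 | 1 | 1 | 2 | 3 | 4 | 5 | 6 | 7
  i=8: 1 | 2 | 2 | 3 | 4 | 5 | 6 | 7 | 8
  i=9: 1 | 2 | 3 | 4 | 5 | 6 | 7 | 8 | 9

reading off 1-entries of Δ²R: w = (1, 9, 4, 5, 6, 7, 8, 2, 3).

Fulton essential set (2 of the 17 Rothe cells):

[(2, 8, 1), (7, 3, 1)]


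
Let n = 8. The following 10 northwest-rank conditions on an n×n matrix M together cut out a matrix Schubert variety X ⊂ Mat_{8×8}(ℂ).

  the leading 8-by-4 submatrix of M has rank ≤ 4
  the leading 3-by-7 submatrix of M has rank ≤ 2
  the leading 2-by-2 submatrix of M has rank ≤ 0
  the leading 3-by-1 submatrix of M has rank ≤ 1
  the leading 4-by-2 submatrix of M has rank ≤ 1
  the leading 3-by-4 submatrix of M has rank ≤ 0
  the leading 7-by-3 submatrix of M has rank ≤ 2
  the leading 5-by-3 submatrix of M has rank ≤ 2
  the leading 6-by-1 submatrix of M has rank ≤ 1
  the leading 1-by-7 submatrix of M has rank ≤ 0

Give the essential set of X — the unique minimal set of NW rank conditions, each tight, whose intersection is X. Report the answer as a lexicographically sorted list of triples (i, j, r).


Recovering R(i,j) via the rank-extension bound from the 10 conditions:

  row 1: 0 0 0 0 0 0 0 1
  row 2: 0 0 0 0 1 1 1 2
  row 3: 0 0 0 0 1 2 2 3
  row 4: 1 1 1 1 2 3 3 4
  row 5: 1 2 2 2 3 4 4 5
  row 6: 1 2 2 3 4 5 5 6
  row 7: 1 2 2 3 4 5 6 7
  row 8: 1 2 3 4 5 6 7 8

so w = (8, 5, 6, 1, 2, 4, 7, 3).

3 SE-corners of the 17-cell Rothe diagram give Ess(w):

[(1, 7, 0), (3, 4, 0), (7, 3, 2)]


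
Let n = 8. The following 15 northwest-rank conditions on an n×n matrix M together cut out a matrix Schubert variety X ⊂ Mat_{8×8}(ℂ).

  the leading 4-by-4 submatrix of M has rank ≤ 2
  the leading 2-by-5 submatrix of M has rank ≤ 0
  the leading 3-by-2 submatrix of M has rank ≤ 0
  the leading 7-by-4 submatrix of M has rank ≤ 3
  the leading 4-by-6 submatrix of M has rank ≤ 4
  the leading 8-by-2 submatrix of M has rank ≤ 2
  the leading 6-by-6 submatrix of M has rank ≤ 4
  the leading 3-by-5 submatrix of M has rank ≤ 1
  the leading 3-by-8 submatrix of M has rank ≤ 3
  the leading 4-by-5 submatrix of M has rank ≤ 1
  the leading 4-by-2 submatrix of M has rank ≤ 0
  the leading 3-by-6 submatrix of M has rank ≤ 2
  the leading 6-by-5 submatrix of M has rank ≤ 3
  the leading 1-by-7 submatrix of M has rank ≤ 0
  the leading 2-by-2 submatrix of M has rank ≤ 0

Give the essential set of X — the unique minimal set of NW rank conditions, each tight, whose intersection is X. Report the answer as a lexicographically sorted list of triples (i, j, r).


Reconstructing r_w from the 15 given conditions:

  0 | 0 | 0 | 0 | 0 | 0 | 0 | 1
  0 | 0 | 0 | 0 | 0 | 1 | 1 | 2
  0 | 0 | 1 | 1 | 1 | 2 | 2 | 3
  0 | 0 | 1 | 1 | 1 | 2 | 3 | 4
  1 | 1 | 2 | 2 | 2 | 3 | 4 | 5
  1 | 2 | 3 | 3 | 3 | 4 | 5 | 6
  1 | 2 | 3 | 3 | 4 | 5 | 6 | 7
  1 | 2 | 3 | 4 | 5 | 6 | 7 | 8

giving w = (8, 6, 3, 7, 1, 2, 5, 4) via Δ²R.

|D(w)|=19, |Ess(w)|=5:

[(1, 7, 0), (2, 5, 0), (4, 2, 0), (4, 5, 1), (7, 4, 3)]


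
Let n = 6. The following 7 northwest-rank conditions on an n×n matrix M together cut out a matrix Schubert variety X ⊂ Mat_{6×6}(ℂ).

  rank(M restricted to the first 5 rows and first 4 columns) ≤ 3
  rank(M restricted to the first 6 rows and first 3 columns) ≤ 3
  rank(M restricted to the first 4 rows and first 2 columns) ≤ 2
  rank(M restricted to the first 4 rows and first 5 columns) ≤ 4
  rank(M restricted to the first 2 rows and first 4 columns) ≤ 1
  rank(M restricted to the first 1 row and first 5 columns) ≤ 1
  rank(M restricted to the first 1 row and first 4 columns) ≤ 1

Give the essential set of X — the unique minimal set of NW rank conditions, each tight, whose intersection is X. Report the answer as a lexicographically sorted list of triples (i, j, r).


Recovering R(i,j) via the rank-extension bound from the 7 conditions:

  1 1 1 1 1 1
  1 1 1 1 2 2
  1 2 2 2 3 3
  1 2 3 3 4 4
  1 2 3 3 4 5
  1 2 3 4 5 6

second differences of R give the permutation w = (1, 5, 2, 3, 6, 4).

Rothe diagram D(w) (4 cells), 2 SE-corners (essential conditions):

[(2, 4, 1), (5, 4, 3)]


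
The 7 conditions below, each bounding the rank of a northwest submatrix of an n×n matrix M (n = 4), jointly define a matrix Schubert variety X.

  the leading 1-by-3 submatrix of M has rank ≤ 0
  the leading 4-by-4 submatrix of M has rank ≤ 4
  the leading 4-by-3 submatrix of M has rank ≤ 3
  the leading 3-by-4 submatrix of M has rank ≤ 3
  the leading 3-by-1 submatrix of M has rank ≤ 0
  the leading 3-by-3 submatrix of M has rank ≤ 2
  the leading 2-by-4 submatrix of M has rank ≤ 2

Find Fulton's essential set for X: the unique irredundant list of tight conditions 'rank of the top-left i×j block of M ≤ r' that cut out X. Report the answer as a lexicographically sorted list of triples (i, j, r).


Reconstructing r_w from the 7 given conditions:

  row 1: 0, 0, 0, 1
  row 2: 0, 1, 1, 2
  row 3: 0, 1, 2, 3
  row 4: 1, 2, 3, 4

second differences of R give the permutation w = (4, 2, 3, 1).

Rothe diagram D(w) (5 cells), 2 SE-corners (essential conditions):

[(1, 3, 0), (3, 1, 0)]


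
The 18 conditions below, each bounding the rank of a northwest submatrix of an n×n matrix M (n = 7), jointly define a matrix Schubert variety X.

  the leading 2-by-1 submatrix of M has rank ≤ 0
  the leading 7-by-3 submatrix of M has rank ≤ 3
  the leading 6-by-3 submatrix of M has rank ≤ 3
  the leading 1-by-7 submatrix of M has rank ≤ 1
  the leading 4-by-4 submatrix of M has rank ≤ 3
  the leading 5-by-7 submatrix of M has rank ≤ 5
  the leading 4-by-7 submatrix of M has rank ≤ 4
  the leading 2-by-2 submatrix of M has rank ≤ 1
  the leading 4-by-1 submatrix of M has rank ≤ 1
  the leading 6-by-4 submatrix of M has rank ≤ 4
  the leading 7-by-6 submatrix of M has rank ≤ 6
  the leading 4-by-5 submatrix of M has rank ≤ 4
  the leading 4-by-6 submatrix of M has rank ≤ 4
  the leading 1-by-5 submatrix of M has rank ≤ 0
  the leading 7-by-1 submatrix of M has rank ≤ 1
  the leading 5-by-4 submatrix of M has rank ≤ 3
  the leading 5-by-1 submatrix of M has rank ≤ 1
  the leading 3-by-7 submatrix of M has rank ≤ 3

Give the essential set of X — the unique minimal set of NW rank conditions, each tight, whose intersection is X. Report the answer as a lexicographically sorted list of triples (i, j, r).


Recovering R(i,j) via the rank-extension bound from the 18 conditions:

  0 | 0 | 0 | 0 | 0 | 1 | 1
  0 | 1 | 1 | 1 | 1 | 2 | 2
  1 | 2 | 2 | 2 | 2 | 3 | 3
  1 | 2 | 3 | 3 | 3 | 4 | 4
  1 | 2 | 3 | 3 | 4 | 5 | 5
  1 | 2 | 3 | 4 | 5 | 6 | 6
  1 | 2 | 3 | 4 | 5 | 6 | 7

so w = (6, 2, 1, 3, 5, 4, 7).

Rothe diagram D(w) (7 cells), 3 SE-corners (essential conditions):

[(1, 5, 0), (2, 1, 0), (5, 4, 3)]


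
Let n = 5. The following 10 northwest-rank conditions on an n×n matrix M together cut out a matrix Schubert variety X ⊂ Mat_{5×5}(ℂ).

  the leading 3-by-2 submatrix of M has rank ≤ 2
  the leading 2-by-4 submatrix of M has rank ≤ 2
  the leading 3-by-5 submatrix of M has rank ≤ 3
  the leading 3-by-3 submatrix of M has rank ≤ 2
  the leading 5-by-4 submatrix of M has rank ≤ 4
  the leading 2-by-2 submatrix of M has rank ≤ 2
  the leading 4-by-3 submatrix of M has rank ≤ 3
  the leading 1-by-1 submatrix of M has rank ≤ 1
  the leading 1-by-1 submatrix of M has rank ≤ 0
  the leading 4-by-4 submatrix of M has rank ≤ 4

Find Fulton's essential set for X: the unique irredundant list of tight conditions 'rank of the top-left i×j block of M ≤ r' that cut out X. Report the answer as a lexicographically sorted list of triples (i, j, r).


Computing R[i][j] = min implied NW-rank bound (n=5, 10 conditions):

  row 1: 0, 1, 1, 1, 1
  row 2: 1, 2, 2, 2, 2
  row 3: 1, 2, 2, 3, 3
  row 4: 1, 2, 3, 4, 4
  row 5: 1, 2, 3, 4, 5

hence w(1..5) = (2, 1, 4, 3, 5).

Rothe diagram D(w) (2 cells), 2 SE-corners (essential conditions):

[(1, 1, 0), (3, 3, 2)]


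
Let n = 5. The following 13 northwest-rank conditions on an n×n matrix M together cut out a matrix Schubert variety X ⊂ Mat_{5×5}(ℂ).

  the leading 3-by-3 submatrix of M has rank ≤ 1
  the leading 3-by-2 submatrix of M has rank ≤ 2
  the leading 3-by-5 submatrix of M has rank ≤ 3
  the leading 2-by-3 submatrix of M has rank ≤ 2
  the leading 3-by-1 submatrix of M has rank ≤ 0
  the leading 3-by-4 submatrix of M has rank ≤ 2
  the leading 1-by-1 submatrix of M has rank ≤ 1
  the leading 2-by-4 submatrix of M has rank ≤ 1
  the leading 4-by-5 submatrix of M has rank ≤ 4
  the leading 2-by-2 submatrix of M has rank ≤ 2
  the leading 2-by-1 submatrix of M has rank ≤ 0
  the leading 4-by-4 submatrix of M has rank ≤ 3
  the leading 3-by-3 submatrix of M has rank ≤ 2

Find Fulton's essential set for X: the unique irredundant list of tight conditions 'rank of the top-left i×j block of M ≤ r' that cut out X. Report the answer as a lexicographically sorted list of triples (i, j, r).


Computing R[i][j] = min implied NW-rank bound (n=5, 13 conditions):

  row 1: 0, 1, 1, 1, 1
  row 2: 0, 1, 1, 1, 2
  row 3: 0, 1, 1, 2, 3
  row 4: 1, 2, 2, 3, 4
  row 5: 1, 2, 3, 4, 5

giving w = (2, 5, 4, 1, 3) via Δ²R.

3 SE-corners of the 6-cell Rothe diagram give Ess(w):

[(2, 4, 1), (3, 1, 0), (3, 3, 1)]


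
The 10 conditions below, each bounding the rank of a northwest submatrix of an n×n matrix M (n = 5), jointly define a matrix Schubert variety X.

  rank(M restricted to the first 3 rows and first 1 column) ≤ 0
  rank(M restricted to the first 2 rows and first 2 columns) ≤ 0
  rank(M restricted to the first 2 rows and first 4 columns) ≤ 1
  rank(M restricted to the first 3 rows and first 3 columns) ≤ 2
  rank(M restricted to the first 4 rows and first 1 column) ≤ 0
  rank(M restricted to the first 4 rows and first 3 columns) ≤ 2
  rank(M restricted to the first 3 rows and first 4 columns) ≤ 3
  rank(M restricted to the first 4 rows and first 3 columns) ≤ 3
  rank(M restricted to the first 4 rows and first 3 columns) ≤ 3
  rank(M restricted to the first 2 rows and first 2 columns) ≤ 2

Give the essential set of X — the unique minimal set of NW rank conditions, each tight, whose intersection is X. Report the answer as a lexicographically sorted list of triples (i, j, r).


Propagating the 10 rank bounds to every northwest block:

  i=1: 0  0  1  1  1
  i=2: 0  0  1  1  2
  i=3: 0  1  2  2  3
  i=4: 0  1  2  3  4
  i=5: 1  2  3  4  5

reading off 1-entries of Δ²R: w = (3, 5, 2, 4, 1).

ℓ(w)=7; the 3 essential cells (i,j,r):

[(2, 2, 0), (2, 4, 1), (4, 1, 0)]


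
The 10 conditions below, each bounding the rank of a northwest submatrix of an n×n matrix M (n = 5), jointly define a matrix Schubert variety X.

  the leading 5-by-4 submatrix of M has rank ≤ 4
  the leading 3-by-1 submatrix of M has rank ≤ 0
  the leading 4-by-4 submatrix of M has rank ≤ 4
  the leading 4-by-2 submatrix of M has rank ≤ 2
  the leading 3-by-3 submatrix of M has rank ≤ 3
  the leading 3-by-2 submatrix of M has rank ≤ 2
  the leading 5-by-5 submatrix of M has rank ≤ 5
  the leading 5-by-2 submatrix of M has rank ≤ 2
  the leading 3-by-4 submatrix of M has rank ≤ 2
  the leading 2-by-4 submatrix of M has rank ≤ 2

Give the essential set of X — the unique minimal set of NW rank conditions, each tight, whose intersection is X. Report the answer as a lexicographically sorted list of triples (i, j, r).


Reconstructing r_w from the 10 given conditions:

  0 1 1 1 1
  0 1 2 2 2
  0 1 2 2 3
  1 2 3 3 4
  1 2 3 4 5

reading off 1-entries of Δ²R: w = (2, 3, 5, 1, 4).

Rothe diagram D(w) (4 cells), 2 SE-corners (essential conditions):

[(3, 1, 0), (3, 4, 2)]


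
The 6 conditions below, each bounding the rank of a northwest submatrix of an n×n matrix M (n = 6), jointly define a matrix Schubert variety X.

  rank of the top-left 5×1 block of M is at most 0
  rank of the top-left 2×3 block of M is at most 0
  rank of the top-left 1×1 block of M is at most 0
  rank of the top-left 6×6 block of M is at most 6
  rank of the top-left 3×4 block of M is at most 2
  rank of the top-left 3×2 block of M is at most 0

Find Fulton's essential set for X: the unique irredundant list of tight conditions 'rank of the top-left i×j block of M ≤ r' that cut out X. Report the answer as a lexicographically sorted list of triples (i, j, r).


Propagating the 6 rank bounds to every northwest block:

  i=1: 0, 0, 0, 1, 1, 1
  i=2: 0, 0, 0, 1, 2, 2
  i=3: 0, 0, 1, 2, 3, 3
  i=4: 0, 1, 2, 3, 4, 4
  i=5: 0, 1, 2, 3, 4, 5
  i=6: 1, 2, 3, 4, 5, 6

so w = (4, 5, 3, 2, 6, 1).

3 SE-corners of the 10-cell Rothe diagram give Ess(w):

[(2, 3, 0), (3, 2, 0), (5, 1, 0)]


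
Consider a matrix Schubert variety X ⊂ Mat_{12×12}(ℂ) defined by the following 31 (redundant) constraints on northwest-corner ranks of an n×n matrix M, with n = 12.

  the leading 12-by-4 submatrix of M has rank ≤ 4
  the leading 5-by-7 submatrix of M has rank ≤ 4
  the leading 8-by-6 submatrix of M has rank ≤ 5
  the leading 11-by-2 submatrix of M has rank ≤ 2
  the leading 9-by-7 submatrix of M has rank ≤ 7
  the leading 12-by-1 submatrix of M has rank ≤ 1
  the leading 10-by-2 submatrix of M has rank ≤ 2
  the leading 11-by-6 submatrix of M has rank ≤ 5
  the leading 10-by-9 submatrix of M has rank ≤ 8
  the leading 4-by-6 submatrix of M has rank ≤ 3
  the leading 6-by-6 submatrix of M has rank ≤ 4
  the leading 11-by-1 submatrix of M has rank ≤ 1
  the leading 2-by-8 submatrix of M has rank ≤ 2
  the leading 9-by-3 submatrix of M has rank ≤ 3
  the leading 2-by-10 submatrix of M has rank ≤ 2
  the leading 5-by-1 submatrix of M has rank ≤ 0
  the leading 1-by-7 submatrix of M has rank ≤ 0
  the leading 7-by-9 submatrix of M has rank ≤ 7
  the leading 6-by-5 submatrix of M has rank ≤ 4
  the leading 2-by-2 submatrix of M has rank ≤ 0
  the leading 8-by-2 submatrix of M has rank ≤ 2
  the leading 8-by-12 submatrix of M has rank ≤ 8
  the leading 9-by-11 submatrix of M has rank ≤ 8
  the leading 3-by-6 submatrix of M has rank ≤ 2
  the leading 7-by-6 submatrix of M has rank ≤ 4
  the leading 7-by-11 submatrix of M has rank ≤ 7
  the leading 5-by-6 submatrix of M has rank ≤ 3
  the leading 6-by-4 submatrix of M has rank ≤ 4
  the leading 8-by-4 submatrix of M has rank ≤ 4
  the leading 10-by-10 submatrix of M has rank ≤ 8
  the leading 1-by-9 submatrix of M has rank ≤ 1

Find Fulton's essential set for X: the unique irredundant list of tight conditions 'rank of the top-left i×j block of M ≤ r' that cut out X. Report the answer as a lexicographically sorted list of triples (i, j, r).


Reconstructing r_w from the 31 given conditions:

  i=1: 0 | 0 | 0 | 0 | 0 | 0 | 0 | 1 | 1 | 1 | 1 | 1
  i=2: 0 | 0 | 1 | 1 | 1 | 1 | 1 | 2 | 2 | 2 | 2 | 2
  i=3: 0 | 1 | 2 | 2 | 2 | 2 | 2 | 3 | 3 | 3 | 3 | 3
  i=4: 0 | 1 | 2 | 3 | 3 | 3 | 3 | 4 | 4 | 4 | 4 | 4
  i=5: 0 | 1 | 2 | 3 | 3 | 3 | 4 | 5 | 5 | 5 | 5 | 5
  i=6: 1 | 2 | 3 | 4 | 4 | 4 | 5 | 6 | 6 | 6 | 6 | 6
  i=7: 1 | 2 | 3 | 4 | 4 | 4 | 5 | 6 | 7 | 7 | 7 | 7
  i=8: 1 | 2 | 3 | 4 | 5 | 5 | 6 | 7 | 8 | 8 | 8 | 8
  i=9: 1 | 2 | 3 | 4 | 5 | 5 | 6 | 7 | 8 | 8 | 8 | 9
  i=10: 1 | 2 | 3 | 4 | 5 | 5 | 6 | 7 | 8 | 8 | 9 | 10
  i=11: 1 | 2 | 3 | 4 | 5 | 5 | 6 | 7 | 8 | 9 | 10 | 11
  i=12: 1 | 2 | 3 | 4 | 5 | 6 | 7 | 8 | 9 | 10 | 11 | 12

reading off 1-entries of Δ²R: w = (8, 3, 2, 4, 7, 1, 9, 5, 12, 11, 10, 6).

|D(w)|=22, |Ess(w)|=8:

[(1, 7, 0), (2, 2, 0), (5, 1, 0), (5, 6, 3), (7, 6, 4), (9, 11, 8), (10, 10, 8), (11, 6, 5)]


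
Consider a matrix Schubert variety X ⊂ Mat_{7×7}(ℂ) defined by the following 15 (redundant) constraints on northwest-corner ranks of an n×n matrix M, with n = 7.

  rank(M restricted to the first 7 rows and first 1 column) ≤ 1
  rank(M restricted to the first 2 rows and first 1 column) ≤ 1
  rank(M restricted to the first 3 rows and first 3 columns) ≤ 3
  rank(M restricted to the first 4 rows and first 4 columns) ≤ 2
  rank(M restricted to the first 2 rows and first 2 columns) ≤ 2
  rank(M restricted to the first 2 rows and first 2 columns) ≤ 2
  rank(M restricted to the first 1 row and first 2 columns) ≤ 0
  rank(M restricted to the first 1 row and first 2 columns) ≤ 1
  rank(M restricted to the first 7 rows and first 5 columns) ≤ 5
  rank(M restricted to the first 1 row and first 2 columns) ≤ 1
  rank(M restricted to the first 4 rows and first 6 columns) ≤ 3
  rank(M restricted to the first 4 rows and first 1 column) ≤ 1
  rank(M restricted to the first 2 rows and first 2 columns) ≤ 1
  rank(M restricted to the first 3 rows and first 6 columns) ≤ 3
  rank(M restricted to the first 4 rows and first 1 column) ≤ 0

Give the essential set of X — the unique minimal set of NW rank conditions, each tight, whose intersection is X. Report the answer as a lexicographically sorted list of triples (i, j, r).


Propagating the 15 rank bounds to every northwest block:

  row 1: 0 0 1 1 1 1 1
  row 2: 0 1 2 2 2 2 2
  row 3: 0 1 2 2 3 3 3
  row 4: 0 1 2 2 3 3 4
  row 5: 1 2 3 3 4 4 5
  row 6: 1 2 3 4 5 5 6
  row 7: 1 2 3 4 5 6 7

giving w = (3, 2, 5, 7, 1, 4, 6) via Δ²R.

4 SE-corners of the 8-cell Rothe diagram give Ess(w):

[(1, 2, 0), (4, 1, 0), (4, 4, 2), (4, 6, 3)]


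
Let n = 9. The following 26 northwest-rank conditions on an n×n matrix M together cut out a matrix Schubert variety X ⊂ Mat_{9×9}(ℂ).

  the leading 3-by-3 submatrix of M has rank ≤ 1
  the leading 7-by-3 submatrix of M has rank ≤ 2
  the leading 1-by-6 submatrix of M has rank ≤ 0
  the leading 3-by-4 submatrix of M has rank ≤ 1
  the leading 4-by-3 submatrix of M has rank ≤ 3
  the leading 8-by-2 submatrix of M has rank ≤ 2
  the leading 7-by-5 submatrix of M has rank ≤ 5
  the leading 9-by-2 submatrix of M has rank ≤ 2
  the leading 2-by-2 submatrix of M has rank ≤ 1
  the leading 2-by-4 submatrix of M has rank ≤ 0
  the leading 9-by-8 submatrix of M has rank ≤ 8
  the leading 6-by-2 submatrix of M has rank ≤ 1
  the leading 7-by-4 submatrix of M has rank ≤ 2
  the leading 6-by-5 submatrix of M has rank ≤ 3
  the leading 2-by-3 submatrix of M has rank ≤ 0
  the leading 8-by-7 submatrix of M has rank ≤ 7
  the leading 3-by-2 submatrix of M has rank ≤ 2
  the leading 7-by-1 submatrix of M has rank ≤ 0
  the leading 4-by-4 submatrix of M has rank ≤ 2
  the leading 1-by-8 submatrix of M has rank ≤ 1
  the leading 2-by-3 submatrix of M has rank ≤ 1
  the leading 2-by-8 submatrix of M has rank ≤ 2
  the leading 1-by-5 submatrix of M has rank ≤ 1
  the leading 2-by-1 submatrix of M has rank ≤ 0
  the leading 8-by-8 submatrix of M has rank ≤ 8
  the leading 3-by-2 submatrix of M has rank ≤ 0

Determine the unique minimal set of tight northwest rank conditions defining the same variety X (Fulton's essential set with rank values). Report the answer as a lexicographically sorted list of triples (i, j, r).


Propagating the 26 rank bounds to every northwest block:

  i=1: 0 | 0 | 0 | 0 | 0 | 0 | 1 | 1 | 1
  i=2: 0 | 0 | 0 | 0 | 1 | 1 | 2 | 2 | 2
  i=3: 0 | 0 | 1 | 1 | 2 | 2 | 3 | 3 | 3
  i=4: 0 | 1 | 2 | 2 | 3 | 3 | 4 | 4 | 4
  i=5: 0 | 1 | 2 | 2 | 3 | 4 | 5 | 5 | 5
  i=6: 0 | 1 | 2 | 2 | 3 | 4 | 5 | 6 | 6
  i=7: 0 | 1 | 2 | 2 | 3 | 4 | 5 | 6 | 7
  i=8: 1 | 2 | 3 | 3 | 4 | 5 | 6 | 7 | 8
  i=9: 1 | 2 | 3 | 4 | 5 | 6 | 7 | 8 | 9

giving w = (7, 5, 3, 2, 6, 8, 9, 1, 4) via Δ²R.

5 SE-corners of the 19-cell Rothe diagram give Ess(w):

[(1, 6, 0), (2, 4, 0), (3, 2, 0), (7, 1, 0), (7, 4, 2)]
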